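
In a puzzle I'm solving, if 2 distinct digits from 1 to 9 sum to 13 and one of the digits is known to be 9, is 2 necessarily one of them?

No

The only way to make 13 from 2 distinct digits under that restriction is {4,9}, which does not contain 2.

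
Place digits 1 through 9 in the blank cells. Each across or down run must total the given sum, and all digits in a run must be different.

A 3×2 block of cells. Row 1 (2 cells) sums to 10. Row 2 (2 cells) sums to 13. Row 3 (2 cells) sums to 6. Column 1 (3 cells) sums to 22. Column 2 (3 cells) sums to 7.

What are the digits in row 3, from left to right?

5 1

7 in 3 cells must be {1,2,4}.
The 13 across and the 7 down share only 4, so (2,2) = 4.
The 6 across and the 22 down share only 5, so (3,1) = 5.
(3,2) = 6 − 5 = 1 completes the 6 across.
(1,2) = 7 − 5 = 2 completes the 7 down.
(2,1) = 13 − 4 = 9 completes the 13 across.
(1,1) = 10 − 2 = 8 completes the 10 across.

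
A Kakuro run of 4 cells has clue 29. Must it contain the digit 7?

Yes

The only way to make 29 from 4 distinct digits is {5,7,8,9}, which contains 7.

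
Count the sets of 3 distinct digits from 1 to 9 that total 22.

2

3 distinct digits from 1–9 sum between 6 and 24.
Enumerating: {5,8,9}, {6,7,9}.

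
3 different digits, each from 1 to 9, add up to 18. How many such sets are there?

7

3 distinct digits from 1–9 sum between 6 and 24.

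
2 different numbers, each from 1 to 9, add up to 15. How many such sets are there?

2

2 distinct digits from 1–9 sum between 3 and 17.
Enumerating: {6,9}, {7,8}.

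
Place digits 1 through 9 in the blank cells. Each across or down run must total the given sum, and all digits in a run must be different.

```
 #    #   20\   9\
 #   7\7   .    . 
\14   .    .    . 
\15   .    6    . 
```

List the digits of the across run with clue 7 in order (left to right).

R1C2 = 5: the only remaining digit allowed by both the 7 across and the 20 down.
R1C3 = 7 − 5 = 2 completes the 7 across.
R2C2 = 20 − 11 = 9 completes the 20 down.
Nothing is forced directly, so branch on R3C3, whose candidates are 1 or 4. If R3C3 = 1: then R2C3 would have to be in {1,2,3,4} for the 14 across but in {6} for the 9 down — contradiction. So R3C3 = 4.
R2C3 = 9 − 6 = 3 completes the 9 down.
R3C1 = 15 − 10 = 5 completes the 15 across.
R2C1 = 14 − 12 = 2 completes the 14 across.

5, 2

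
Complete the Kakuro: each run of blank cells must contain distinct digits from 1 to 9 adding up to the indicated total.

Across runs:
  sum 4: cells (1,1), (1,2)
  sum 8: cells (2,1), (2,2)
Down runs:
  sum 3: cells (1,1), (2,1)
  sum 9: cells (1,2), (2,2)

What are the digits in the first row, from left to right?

4 in 2 cells must be {1,3}; 3 in 2 cells must be {1,2}.
The 4 across and the 3 down share only 1, so (1,1) = 1.
(1,2) = 4 − 1 = 3 completes the 4 across.
(2,1) = 3 − 1 = 2 completes the 3 down.
(2,2) = 8 − 2 = 6 completes the 8 across.

1 3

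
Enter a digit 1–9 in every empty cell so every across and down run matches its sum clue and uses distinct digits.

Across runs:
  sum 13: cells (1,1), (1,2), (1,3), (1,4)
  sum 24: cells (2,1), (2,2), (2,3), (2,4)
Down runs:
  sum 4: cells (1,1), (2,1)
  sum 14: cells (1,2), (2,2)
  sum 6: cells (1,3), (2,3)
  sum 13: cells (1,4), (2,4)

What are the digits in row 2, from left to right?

4 in 2 cells must be {1,3}.
Nothing is forced directly, so branch on (1,2), whose candidates are 5 or 6. If (1,2) = 5: that forces (1,4) = 4, (2,2) = 9, after which (2,4) would have to be in {1,2,3,4,5,6,7,8} for the 24 across but in {9} for the 13 down — contradiction. So (1,2) = 6.
Given what's placed, (1,1) must be 1 to fit the 13 across and 4 down.
(1,4) = 4: the only remaining digit allowed by both the 13 across and the 13 down.
(2,1) = 4 − 1 = 3 completes the 4 down.
(2,2) = 14 − 6 = 8 completes the 14 down.
Given what's placed, (2,3) must be 4 to fit the 24 across and 6 down.
(2,4) = 24 − 15 = 9 completes the 24 across.

3 8 4 9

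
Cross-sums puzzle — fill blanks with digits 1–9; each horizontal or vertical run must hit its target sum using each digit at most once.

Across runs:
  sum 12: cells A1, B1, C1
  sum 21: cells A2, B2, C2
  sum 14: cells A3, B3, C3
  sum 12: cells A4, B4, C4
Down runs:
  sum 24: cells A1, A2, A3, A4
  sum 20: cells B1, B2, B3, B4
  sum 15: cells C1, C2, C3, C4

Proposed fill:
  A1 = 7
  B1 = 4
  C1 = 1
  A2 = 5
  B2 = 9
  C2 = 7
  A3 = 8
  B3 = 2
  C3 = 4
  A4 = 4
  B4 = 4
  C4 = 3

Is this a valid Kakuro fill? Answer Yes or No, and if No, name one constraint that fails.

No — the down run B1–B4 sums to 19, not 20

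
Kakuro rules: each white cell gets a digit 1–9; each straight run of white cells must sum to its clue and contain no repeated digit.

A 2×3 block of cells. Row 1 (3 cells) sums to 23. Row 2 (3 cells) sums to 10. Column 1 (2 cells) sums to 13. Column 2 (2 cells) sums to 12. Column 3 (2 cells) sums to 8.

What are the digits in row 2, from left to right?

5 3 2

23 in 3 cells must be {6,8,9}.
The 23 across and the 8 down share only 6, so (1,3) = 6.
(2,3) = 8 − 6 = 2 completes the 8 down.
Nothing is forced directly, so branch on (2,1), whose candidates are 5 or 7. If (2,1) = 7: then (1,1) would have to be in {8,9} for the 23 across but in {6} for the 13 down — contradiction. So (2,1) = 5.
(1,1) = 13 − 5 = 8 completes the 13 down.
(1,2) = 23 − 14 = 9 completes the 23 across.
(2,2) = 10 − 7 = 3 completes the 10 across.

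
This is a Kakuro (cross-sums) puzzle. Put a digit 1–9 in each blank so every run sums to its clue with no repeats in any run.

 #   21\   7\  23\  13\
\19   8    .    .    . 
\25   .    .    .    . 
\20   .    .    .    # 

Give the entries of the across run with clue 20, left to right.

7 4 9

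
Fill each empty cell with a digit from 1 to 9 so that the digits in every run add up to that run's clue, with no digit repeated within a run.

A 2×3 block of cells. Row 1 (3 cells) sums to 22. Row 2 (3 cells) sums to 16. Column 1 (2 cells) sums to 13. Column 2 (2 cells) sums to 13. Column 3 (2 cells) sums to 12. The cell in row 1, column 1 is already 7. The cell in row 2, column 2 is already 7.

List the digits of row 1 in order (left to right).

(1,2) = 13 − 7 = 6 completes the 13 down.
(1,3) = 22 − 13 = 9 completes the 22 across.
(2,1) = 13 − 7 = 6 completes the 13 down.
(2,3) = 16 − 13 = 3 completes the 16 across.

7, 6, 9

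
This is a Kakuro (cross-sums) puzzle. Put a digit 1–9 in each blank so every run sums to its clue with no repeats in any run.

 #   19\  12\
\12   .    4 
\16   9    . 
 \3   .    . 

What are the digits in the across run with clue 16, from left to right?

9 7

16 in 2 cells must be {7,9}; 3 in 2 cells must be {1,2}.
R1C1 = 12 − 4 = 8 completes the 12 across.
R2C2 = 16 − 9 = 7 completes the 16 across.
R3C1 = 19 − 17 = 2 completes the 19 down.
R3C2 = 3 − 2 = 1 completes the 3 across.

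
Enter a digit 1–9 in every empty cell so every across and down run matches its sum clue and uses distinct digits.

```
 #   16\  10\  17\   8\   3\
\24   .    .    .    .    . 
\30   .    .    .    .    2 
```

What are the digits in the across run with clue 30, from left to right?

16 in 2 cells must be {7,9}; 17 in 2 cells must be {8,9}; 3 in 2 cells must be {1,2}.
R1C5 = 3 − 2 = 1 completes the 3 down.
Nothing is forced directly, so branch on R1C3, whose candidates are 8 or 9. If R1C3 = 8: that forces R2C3 = 9, R2C1 = 7, after which R2C4 would have to be in {4,8} for the 30 across but in {1,2,3,5,6,7} for the 8 down — contradiction. So R1C3 = 9.
R1C1 = 7: the only remaining digit allowed by both the 24 across and the 16 down.
R2C1 = 16 − 7 = 9 completes the 16 down.
R2C3 = 17 − 9 = 8 completes the 17 down.
Nothing is forced directly, so branch on R1C2, whose candidates are 2 or 3 or 4. If R1C2 = 2: that forces R1C4 = 5, after which R2C2 would have to be in {4,5,6,7} for the 30 across but in {8} for the 10 down — contradiction. If R1C2 = 3: then R1C4 would have to be in {4} for the 24 across but in {1,2,3,5,6,7} for the 8 down — contradiction. So R1C2 = 4.
R1C4 = 24 − 21 = 3 completes the 24 across.
R2C2 = 10 − 4 = 6 completes the 10 down.
R2C4 = 30 − 25 = 5 completes the 30 across.

9 6 8 5 2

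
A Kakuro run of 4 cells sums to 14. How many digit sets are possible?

5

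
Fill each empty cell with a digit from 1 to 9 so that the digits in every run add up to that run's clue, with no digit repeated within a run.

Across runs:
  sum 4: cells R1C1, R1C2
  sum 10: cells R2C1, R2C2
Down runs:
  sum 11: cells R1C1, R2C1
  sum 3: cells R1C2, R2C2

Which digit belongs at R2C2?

2

4 in 2 cells must be {1,3}; 3 in 2 cells must be {1,2}.
The 4 across and the 11 down share only 3, so R1C1 = 3.
R1C2 = 4 − 3 = 1 completes the 4 across.
R2C1 = 11 − 3 = 8 completes the 11 down.
R2C2 = 10 − 8 = 2 completes the 10 across.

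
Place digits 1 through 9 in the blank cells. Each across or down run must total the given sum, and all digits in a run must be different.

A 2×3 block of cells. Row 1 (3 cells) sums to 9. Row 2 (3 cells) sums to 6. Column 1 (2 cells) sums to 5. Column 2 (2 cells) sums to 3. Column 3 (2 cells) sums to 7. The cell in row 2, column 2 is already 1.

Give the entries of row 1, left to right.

3 2 4

6 in 3 cells must be {1,2,3}; 3 in 2 cells must be {1,2}.
(1,2) = 3 − 1 = 2 completes the 3 down.
No cell is forced outright now. (2,1) can only be 2 or 3 (the digits allowed by both its 6 across and its 5 down). If (2,1) = 3: then (1,1) would have to be in {1,3,4,6} for the 9 across but in {2} for the 5 down — contradiction. So (2,1) = 2.
(1,1) = 5 − 2 = 3 completes the 5 down.
(1,3) = 9 − 5 = 4 completes the 9 across.
(2,3) = 6 − 3 = 3 completes the 6 across.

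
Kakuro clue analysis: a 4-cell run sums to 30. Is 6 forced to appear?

Yes

The only way to make 30 from 4 distinct digits is {6,7,8,9}, which contains 6.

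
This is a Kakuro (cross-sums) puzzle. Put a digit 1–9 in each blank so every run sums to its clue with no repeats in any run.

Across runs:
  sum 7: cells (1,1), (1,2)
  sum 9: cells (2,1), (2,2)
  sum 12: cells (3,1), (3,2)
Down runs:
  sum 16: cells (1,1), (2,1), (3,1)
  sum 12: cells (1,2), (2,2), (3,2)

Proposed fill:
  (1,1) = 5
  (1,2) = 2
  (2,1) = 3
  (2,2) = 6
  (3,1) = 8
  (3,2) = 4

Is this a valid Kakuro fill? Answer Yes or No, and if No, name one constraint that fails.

Across: 5+2=7; 3+6=9; 8+4=12. Down: 5+3+8=16; 2+6+4=12. No digit repeats within any run.

Yes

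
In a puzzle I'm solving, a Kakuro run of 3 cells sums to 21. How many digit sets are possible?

3 distinct digits from 1–9 sum between 6 and 24.
Enumerating: {4,8,9}, {5,7,9}, {6,7,8}.

3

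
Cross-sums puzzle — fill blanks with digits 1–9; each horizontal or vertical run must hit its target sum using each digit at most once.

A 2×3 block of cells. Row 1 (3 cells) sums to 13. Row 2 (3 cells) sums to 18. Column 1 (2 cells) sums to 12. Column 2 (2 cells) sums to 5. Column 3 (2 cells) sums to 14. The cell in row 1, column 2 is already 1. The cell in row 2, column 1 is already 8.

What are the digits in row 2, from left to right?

8, 4, 6

(1,1) = 12 − 8 = 4 completes the 12 down.
(1,3) = 13 − 5 = 8 completes the 13 across.
(2,2) = 5 − 1 = 4 completes the 5 down.
(2,3) = 18 − 12 = 6 completes the 18 across.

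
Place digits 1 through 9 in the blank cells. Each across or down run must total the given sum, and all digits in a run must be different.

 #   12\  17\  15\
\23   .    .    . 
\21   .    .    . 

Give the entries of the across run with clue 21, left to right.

4, 8, 9

23 in 3 cells must be {6,8,9}; 17 in 2 cells must be {8,9}.
Nothing is forced directly, so branch on R1C1, whose candidates are 8 or 9. If R1C1 = 9: that forces R1C2 = 8, R1C3 = 6, after which R2C1 would have to be in {4,5,6,7,8,9} for the 21 across but in {3} for the 12 down — contradiction. So R1C1 = 8.
Given what's placed, R1C2 must be 9 to fit the 23 across and 17 down.
R1C3 = 23 − 17 = 6 completes the 23 across.
R2C1 = 12 − 8 = 4 completes the 12 down.
R2C2 = 17 − 9 = 8 completes the 17 down.
R2C3 = 21 − 12 = 9 completes the 21 across.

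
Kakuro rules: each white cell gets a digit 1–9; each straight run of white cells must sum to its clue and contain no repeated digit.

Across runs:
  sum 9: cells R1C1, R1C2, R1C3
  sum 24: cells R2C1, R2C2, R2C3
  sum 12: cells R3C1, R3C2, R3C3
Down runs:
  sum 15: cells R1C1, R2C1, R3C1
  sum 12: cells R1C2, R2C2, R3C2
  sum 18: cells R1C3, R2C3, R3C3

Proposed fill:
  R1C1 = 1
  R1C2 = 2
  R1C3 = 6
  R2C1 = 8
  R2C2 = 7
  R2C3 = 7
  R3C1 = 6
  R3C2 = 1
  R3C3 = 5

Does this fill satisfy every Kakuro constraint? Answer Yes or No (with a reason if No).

No — the down run R1C2–R3C2 sums to 10, not 12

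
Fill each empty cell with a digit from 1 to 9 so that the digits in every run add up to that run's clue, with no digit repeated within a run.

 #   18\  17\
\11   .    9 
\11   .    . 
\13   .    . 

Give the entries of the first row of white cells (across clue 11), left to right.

2 9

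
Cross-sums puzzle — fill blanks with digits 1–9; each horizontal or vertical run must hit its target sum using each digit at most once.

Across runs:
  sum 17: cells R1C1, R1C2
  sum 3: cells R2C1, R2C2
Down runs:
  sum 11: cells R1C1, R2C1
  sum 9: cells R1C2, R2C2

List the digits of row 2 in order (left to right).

2, 1

17 in 2 cells must be {8,9}; 3 in 2 cells must be {1,2}.
The 17 across and the 9 down share only 8, so R1C2 = 8.
The 3 across and the 11 down share only 2, so R2C1 = 2.
R2C2 = 3 − 2 = 1 completes the 3 across.
R1C1 = 17 − 8 = 9 completes the 17 across.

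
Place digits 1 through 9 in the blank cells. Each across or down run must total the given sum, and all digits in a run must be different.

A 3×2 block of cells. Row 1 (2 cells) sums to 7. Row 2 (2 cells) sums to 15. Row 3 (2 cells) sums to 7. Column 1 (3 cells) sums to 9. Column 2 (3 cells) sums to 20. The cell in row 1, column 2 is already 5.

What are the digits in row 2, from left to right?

(1,1) = 7 − 5 = 2 completes the 7 across.
Given what's placed, (2,1) must be 6 to fit the 15 across and 9 down.
(2,2) = 15 − 6 = 9 completes the 15 across.
(3,1) = 9 − 8 = 1 completes the 9 down.
(3,2) = 7 − 1 = 6 completes the 7 across.

6 9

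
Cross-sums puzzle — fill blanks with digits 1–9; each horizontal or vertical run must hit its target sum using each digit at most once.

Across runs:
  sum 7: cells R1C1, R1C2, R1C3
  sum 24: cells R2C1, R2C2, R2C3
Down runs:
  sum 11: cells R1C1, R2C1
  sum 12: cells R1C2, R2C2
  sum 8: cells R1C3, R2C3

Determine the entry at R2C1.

7 in 3 cells must be {1,2,4}; 24 in 3 cells must be {7,8,9}.
The 7 across and the 12 down share only 4, so R1C2 = 4.
R2C2 = 12 − 4 = 8 completes the 12 down.
Given what's placed, R2C3 must be 7 to fit the 24 across and 8 down.
R1C1 = 2: the only remaining digit allowed by both the 7 across and the 11 down.
R1C3 = 7 − 6 = 1 completes the 7 across.
R2C1 = 24 − 15 = 9 completes the 24 across.

9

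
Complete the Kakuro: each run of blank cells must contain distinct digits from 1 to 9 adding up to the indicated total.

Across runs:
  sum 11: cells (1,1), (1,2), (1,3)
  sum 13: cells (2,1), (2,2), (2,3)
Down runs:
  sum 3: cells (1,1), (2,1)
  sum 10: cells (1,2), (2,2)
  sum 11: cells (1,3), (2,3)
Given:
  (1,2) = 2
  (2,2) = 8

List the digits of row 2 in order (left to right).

2 8 3

3 in 2 cells must be {1,2}.
(1,1) = 1: the only remaining digit allowed by both the 11 across and the 3 down.
(1,3) = 11 − 3 = 8 completes the 11 across.
(2,1) = 3 − 1 = 2 completes the 3 down.
(2,3) = 13 − 10 = 3 completes the 13 across.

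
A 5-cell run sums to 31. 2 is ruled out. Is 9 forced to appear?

Yes

Every partition of 31 into 5 distinct digits under that restriction includes 9: {1,6,7,8,9}, {3,4,7,8,9}, {3,5,6,8,9}, {4,5,6,7,9}.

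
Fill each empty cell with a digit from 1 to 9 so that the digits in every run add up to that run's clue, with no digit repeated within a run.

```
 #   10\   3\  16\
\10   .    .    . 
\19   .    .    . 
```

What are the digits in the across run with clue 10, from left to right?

2 1 7

3 in 2 cells must be {1,2}; 16 in 2 cells must be {7,9}.
The 10 across and the 16 down share only 7, so R1C3 = 7.
The 19 across and the 3 down share only 2, so R2C2 = 2.
R2C3 = 16 − 7 = 9 completes the 16 down.
R1C2 = 3 − 2 = 1 completes the 3 down.
R2C1 = 19 − 11 = 8 completes the 19 across.
R1C1 = 10 − 8 = 2 completes the 10 across.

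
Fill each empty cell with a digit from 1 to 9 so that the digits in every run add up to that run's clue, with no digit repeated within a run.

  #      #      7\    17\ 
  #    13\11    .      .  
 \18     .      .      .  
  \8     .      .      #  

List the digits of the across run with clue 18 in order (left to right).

7 in 3 cells must be {1,2,4}; 17 in 2 cells must be {8,9}.
Nothing is forced directly, so branch on R1C2, whose candidates are 2 or 4. If R1C2 = 4: then R1C3 would have to be in {7} for the 11 across but in {8,9} for the 17 down — contradiction. So R1C2 = 2.
R1C3 = 11 − 2 = 9 completes the 11 across.
R2C3 = 17 − 9 = 8 completes the 17 down.
R3C2 = 1: the only remaining digit allowed by both the 8 across and the 7 down.
R2C2 = 7 − 3 = 4 completes the 7 down.
R3C1 = 8 − 1 = 7 completes the 8 across.
R2C1 = 18 − 12 = 6 completes the 18 across.

6, 4, 8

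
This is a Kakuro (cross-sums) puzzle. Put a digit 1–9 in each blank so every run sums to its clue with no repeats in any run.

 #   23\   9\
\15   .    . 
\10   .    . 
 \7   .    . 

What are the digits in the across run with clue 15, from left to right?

9 6

23 in 3 cells must be {6,8,9}.
The 15 across and the 9 down share only 6, so R1C2 = 6.
The 7 across and the 23 down share only 6, so R3C1 = 6.
R3C2 = 7 − 6 = 1 completes the 7 across.
R1C1 = 15 − 6 = 9 completes the 15 across.
R2C1 = 23 − 15 = 8 completes the 23 down.
R2C2 = 10 − 8 = 2 completes the 10 across.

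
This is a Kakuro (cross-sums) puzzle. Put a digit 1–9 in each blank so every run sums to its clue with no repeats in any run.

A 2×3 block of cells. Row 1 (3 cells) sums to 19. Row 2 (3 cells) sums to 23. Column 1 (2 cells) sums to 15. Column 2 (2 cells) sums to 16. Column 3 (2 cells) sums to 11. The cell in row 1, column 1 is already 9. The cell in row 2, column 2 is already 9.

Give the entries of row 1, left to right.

9 7 3

23 in 3 cells must be {6,8,9}; 16 in 2 cells must be {7,9}.
(1,2) = 16 − 9 = 7 completes the 16 down.
(1,3) = 19 − 16 = 3 completes the 19 across.
(2,1) = 15 − 9 = 6 completes the 15 down.
(2,3) = 23 − 15 = 8 completes the 23 across.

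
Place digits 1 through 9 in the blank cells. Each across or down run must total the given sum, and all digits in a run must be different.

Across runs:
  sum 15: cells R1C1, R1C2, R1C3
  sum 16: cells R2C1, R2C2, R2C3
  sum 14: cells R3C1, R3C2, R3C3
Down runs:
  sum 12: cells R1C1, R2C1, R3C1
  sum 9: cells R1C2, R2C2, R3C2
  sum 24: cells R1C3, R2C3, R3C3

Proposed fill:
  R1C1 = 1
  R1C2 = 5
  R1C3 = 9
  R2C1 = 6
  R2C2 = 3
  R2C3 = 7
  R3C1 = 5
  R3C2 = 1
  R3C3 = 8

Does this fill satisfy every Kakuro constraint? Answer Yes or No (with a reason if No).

Yes

Across: 1+5+9=15; 6+3+7=16; 5+1+8=14. Down: 1+6+5=12; 5+3+1=9; 9+7+8=24. No digit repeats within any run.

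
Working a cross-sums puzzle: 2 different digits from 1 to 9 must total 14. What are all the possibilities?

{5,9}; {6,8}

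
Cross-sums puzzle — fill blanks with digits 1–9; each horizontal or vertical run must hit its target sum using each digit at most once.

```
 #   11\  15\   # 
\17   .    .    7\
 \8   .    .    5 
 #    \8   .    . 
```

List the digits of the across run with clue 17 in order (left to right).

9, 8

17 in 2 cells must be {8,9}.
Given what's placed, R2C1 must be 2 to fit the 8 across and 11 down.
R2C2 = 8 − 7 = 1 completes the 8 across.
R3C3 = 7 − 5 = 2 completes the 7 down.
R1C1 = 11 − 2 = 9 completes the 11 down.
R1C2 = 17 − 9 = 8 completes the 17 across.
R3C2 = 8 − 2 = 6 completes the 8 across.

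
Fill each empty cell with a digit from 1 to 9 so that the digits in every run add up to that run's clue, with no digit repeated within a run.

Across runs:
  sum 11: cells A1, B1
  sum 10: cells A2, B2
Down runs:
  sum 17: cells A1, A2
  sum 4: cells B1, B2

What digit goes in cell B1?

17 in 2 cells must be {8,9}; 4 in 2 cells must be {1,3}.
The 11 across and the 4 down share only 3, so B1 = 3.
B2 = 4 − 3 = 1 completes the 4 down.
A1 = 11 − 3 = 8 completes the 11 across.
A2 = 10 − 1 = 9 completes the 10 across.

3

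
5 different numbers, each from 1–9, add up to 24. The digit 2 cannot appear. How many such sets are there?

4

5 distinct digits from 1–9 sum between 15 and 35.
Dropping sets that contain 2.
Enumerating: {1,3,4,7,9}, {1,3,5,6,9}, {1,3,5,7,8}, {1,4,5,6,8}.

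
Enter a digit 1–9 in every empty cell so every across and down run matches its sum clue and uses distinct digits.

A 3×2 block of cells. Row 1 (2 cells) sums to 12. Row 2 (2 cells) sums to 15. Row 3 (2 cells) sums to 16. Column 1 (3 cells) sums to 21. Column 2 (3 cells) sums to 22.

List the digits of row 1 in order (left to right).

5 7

16 in 2 cells must be {7,9}.
Nothing is forced directly, so branch on (3,1), whose candidates are 7 or 9. If (3,1) = 9: that forces (3,2) = 7, (1,2) = 9, (2,2) = 6, after which (1,1) would have to be in {3} for the 12 across but in {4,5,7,8} for the 21 down — contradiction. So (3,1) = 7.
(3,2) = 16 − 7 = 9 completes the 16 across.
Nothing is forced directly, so branch on (1,1), whose candidates are 5 or 8 or 9. If (1,1) = 8: then (1,2) would have to be in {4} for the 12 across but in {5,6,7,8} for the 22 down — contradiction. If (1,1) = 9: then (1,2) would have to be in {3} for the 12 across but in {5,6,7,8} for the 22 down — contradiction. So (1,1) = 5.
(1,2) = 12 − 5 = 7 completes the 12 across.
(2,1) = 21 − 12 = 9 completes the 21 down.
(2,2) = 15 − 9 = 6 completes the 15 across.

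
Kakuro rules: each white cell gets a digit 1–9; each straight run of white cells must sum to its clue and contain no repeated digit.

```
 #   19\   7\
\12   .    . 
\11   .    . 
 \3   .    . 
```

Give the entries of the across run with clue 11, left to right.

3 in 2 cells must be {1,2}; 7 in 3 cells must be {1,2,4}.
The 12 across and the 7 down share only 4, so R1C2 = 4.
Given what's placed, R2C2 must be 2 to fit the 11 across and 7 down.
R3C1 = 2: only digit in both the 3-across and 19-down candidate sets.
R3C2 = 3 − 2 = 1 completes the 3 across.
R1C1 = 12 − 4 = 8 completes the 12 across.
R2C1 = 11 − 2 = 9 completes the 11 across.

9 2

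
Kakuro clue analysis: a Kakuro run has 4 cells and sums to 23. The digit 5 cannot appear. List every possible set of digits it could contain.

{1,6,7,9}; {2,4,8,9}; {2,6,7,8}; {3,4,7,9}

4 distinct digits from 1–9 sum between 10 and 30.
Dropping sets that contain 5.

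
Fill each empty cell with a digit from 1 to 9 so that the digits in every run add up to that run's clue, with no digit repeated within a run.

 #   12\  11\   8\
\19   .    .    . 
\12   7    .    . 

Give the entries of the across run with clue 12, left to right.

7, 3, 2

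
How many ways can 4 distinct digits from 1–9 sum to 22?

4 distinct digits from 1–9 sum between 10 and 30.

11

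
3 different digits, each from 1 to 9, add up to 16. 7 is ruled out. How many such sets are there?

3 distinct digits from 1–9 sum between 6 and 24.
Dropping sets that contain 7.
Enumerating: {1,6,9}, {2,5,9}, {2,6,8}, {3,4,9}, {3,5,8}.

5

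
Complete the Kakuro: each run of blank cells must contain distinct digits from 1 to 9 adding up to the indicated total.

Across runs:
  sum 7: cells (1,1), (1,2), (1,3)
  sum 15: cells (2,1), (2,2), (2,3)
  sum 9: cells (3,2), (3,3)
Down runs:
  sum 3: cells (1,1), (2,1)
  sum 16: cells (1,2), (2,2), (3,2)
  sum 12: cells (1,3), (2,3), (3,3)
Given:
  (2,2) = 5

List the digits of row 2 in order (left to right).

7 in 3 cells must be {1,2,4}; 3 in 2 cells must be {1,2}.
No cell is forced outright now. (1,1) can only be 1 or 2 (the digits allowed by both its 7 across and its 3 down). If (1,1) = 1: that forces (2,1) = 2, (2,3) = 8, after which (1,3) would have to be in {2,4} for the 7 across but in {1,3} for the 12 down — contradiction. So (1,1) = 2.
Given what's placed, (1,2) must be 4 to fit the 7 across and 16 down.
(1,3) = 7 − 6 = 1 completes the 7 across.
(2,1) = 3 − 2 = 1 completes the 3 down.
(2,3) = 15 − 6 = 9 completes the 15 across.
(3,2) = 16 − 9 = 7 completes the 16 down.
(3,3) = 9 − 7 = 2 completes the 9 across.

1 5 9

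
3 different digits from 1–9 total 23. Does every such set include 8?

Yes

The only way to make 23 from 3 distinct digits is {6,8,9}, which contains 8.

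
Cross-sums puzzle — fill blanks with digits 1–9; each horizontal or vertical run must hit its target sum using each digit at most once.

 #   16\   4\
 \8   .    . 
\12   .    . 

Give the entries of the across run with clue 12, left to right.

9 3

16 in 2 cells must be {7,9}; 4 in 2 cells must be {1,3}.
The 8 across and the 16 down share only 7, so R1C1 = 7.
R1C2 = 8 − 7 = 1 completes the 8 across.
R2C1 = 16 − 7 = 9 completes the 16 down.
R2C2 = 12 − 9 = 3 completes the 12 across.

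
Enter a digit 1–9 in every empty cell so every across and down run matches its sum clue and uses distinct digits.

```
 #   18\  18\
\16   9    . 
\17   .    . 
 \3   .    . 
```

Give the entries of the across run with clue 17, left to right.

8 9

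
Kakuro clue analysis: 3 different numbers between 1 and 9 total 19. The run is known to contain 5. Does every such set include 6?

Yes

The only way to make 19 from 3 distinct digits under that restriction is {5,6,8}, which contains 6.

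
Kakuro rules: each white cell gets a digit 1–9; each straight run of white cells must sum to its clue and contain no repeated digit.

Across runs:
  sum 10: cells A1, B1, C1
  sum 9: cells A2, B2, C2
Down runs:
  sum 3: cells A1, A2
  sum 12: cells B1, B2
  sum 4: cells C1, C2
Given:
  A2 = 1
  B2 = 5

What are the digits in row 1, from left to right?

2, 7, 1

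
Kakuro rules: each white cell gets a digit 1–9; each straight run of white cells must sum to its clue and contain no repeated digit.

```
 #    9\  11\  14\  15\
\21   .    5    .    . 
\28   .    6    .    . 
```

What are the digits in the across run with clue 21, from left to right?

Nothing is forced directly, so branch on R2C1, whose candidates are 5 or 8. If R2C1 = 5: that forces R1C1 = 4, R1C3 = 9, after which R1C4 would have to be in {3} for the 21 across but in {6,7,8,9} for the 15 down — contradiction. So R2C1 = 8.
R1C1 = 9 − 8 = 1 completes the 9 down.
Given what's placed, R2C4 must be 9 to fit the 28 across and 15 down.
R1C4 = 15 − 9 = 6 completes the 15 down.
R2C3 = 28 − 23 = 5 completes the 28 across.
R1C3 = 21 − 12 = 9 completes the 21 across.

1, 5, 9, 6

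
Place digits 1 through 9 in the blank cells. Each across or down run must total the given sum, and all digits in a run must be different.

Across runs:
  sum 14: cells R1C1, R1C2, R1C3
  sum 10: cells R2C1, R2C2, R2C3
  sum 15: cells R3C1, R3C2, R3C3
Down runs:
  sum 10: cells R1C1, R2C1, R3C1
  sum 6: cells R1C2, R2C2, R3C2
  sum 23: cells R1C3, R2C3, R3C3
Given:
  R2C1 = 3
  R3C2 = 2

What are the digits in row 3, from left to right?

6 in 3 cells must be {1,2,3}; 23 in 3 cells must be {6,8,9}.
R2C2 = 1: the only remaining digit allowed by both the 10 across and the 6 down.
R2C3 = 10 − 4 = 6 completes the 10 across.
R1C2 = 6 − 3 = 3 completes the 6 down.
Given what's placed, R1C3 must be 9 to fit the 14 across and 23 down.
R3C3 = 23 − 15 = 8 completes the 23 down.
R1C1 = 14 − 12 = 2 completes the 14 across.
R3C1 = 15 − 10 = 5 completes the 15 across.

5 2 8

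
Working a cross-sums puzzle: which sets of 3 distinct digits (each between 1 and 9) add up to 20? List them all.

3 distinct digits from 1–9 sum between 6 and 24.

{3,8,9}; {4,7,9}; {5,6,9}; {5,7,8}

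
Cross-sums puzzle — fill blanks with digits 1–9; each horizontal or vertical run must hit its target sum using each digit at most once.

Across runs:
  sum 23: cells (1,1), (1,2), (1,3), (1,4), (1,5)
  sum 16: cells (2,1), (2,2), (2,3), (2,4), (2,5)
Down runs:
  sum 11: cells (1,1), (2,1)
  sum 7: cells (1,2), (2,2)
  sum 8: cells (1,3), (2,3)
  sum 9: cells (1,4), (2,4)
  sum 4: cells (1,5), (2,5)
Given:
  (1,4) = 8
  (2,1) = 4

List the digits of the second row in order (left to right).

16 in 5 cells must be {1,2,3,4,6}; 4 in 2 cells must be {1,3}.
(1,1) = 11 − 4 = 7 completes the 11 down.
(2,4) = 9 − 8 = 1 completes the 9 down.
Given what's placed, (2,5) must be 3 to fit the 16 across and 4 down.
(1,5) = 4 − 3 = 1 completes the 4 down.
Nothing is forced directly, so branch on (2,2), whose candidates are 2 or 6. If (2,2) = 6: then (1,2) would have to be in {2,3,4,5} for the 23 across but in {1} for the 7 down — contradiction. So (2,2) = 2.
(1,2) = 7 − 2 = 5 completes the 7 down.
(1,3) = 23 − 21 = 2 completes the 23 across.
(2,3) = 16 − 10 = 6 completes the 16 across.

4 2 6 1 3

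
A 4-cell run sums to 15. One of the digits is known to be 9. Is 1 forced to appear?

The only way to make 15 from 4 distinct digits under that restriction is {1,2,3,9}, which contains 1.

Yes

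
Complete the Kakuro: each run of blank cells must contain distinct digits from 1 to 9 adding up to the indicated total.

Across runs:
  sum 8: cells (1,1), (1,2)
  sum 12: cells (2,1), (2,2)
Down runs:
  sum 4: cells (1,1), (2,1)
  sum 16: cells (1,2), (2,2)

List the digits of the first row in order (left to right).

4 in 2 cells must be {1,3}; 16 in 2 cells must be {7,9}.
The 8 across and the 16 down share only 7, so (1,2) = 7.
The 12 across and the 4 down share only 3, so (2,1) = 3.
(2,2) = 12 − 3 = 9 completes the 12 across.
(1,1) = 8 − 7 = 1 completes the 8 across.

1 7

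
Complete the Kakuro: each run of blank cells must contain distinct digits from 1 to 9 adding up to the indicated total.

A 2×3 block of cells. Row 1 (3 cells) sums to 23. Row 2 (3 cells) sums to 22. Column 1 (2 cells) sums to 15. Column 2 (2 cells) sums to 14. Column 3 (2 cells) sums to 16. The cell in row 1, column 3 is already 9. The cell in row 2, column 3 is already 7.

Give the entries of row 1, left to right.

6 8 9

23 in 3 cells must be {6,8,9}; 16 in 2 cells must be {7,9}.
No cell is forced outright now. (2,1) can only be 6 or 9 (the digits allowed by both its 22 across and its 15 down). If (2,1) = 6: then (1,1) would have to be in {6,8} for the 23 across but in {9} for the 15 down — contradiction. So (2,1) = 9.
(1,1) = 15 − 9 = 6 completes the 15 down.
(1,2) = 23 − 15 = 8 completes the 23 across.
(2,2) = 22 − 16 = 6 completes the 22 across.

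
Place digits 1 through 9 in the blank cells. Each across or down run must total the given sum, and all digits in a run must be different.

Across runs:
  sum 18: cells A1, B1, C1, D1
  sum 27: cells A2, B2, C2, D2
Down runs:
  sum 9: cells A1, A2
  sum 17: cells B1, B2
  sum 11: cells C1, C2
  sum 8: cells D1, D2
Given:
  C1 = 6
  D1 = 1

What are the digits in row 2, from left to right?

17 in 2 cells must be {8,9}.
C2 = 11 − 6 = 5 completes the 11 down.
D2 = 8 − 1 = 7 completes the 8 down.
Given what's placed, A2 must be 6 to fit the 27 across and 9 down.
B2 = 27 − 18 = 9 completes the 27 across.
A1 = 9 − 6 = 3 completes the 9 down.
B1 = 18 − 10 = 8 completes the 18 across.

6 9 5 7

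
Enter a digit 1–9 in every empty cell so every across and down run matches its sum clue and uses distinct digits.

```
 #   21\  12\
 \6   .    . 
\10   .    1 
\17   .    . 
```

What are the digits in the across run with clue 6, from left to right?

4 2

17 in 2 cells must be {8,9}.
R2C1 = 10 − 1 = 9 completes the 10 across.
R3C1 = 8: the only remaining digit allowed by both the 17 across and the 21 down.
R3C2 = 17 − 8 = 9 completes the 17 across.
R1C1 = 21 − 17 = 4 completes the 21 down.
R1C2 = 6 − 4 = 2 completes the 6 across.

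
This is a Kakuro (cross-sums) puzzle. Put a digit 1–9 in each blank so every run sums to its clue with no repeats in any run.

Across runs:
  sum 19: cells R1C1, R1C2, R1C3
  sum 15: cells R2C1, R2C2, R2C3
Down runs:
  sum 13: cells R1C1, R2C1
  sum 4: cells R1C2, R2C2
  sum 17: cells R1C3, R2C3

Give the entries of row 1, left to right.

4 in 2 cells must be {1,3}; 17 in 2 cells must be {8,9}.
The 19 across and the 4 down share only 3, so R1C2 = 3.
Given what's placed, R1C3 must be 9 to fit the 19 across and 17 down.
R2C2 = 4 − 3 = 1 completes the 4 down.
R2C3 = 17 − 9 = 8 completes the 17 down.
R1C1 = 19 − 12 = 7 completes the 19 across.
R2C1 = 15 − 9 = 6 completes the 15 across.

7 3 9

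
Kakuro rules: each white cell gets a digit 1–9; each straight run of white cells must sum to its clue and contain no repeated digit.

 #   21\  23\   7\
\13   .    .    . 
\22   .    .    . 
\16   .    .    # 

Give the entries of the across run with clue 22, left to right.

9, 8, 5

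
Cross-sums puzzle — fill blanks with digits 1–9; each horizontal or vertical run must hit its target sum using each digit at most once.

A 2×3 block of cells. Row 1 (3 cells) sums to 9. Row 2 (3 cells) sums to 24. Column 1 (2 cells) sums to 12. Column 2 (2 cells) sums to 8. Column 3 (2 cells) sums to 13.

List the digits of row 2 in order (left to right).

9, 7, 8

24 in 3 cells must be {7,8,9}.
The 24 across and the 8 down share only 7, so (2,2) = 7.
(1,2) = 8 − 7 = 1 completes the 8 down.
Nothing is forced directly, so branch on (1,1), whose candidates are 3 or 5. If (1,1) = 5: then (1,3) would have to be in {3} for the 9 across but in {4,5,6,7,8,9} for the 13 down — contradiction. So (1,1) = 3.
(1,3) = 9 − 4 = 5 completes the 9 across.
(2,1) = 12 − 3 = 9 completes the 12 down.
(2,3) = 24 − 16 = 8 completes the 24 across.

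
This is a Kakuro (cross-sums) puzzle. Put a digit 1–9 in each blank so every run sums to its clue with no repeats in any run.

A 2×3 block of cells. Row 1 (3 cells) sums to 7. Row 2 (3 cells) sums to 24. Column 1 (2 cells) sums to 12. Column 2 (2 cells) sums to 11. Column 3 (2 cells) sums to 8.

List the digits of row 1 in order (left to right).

4, 2, 1

7 in 3 cells must be {1,2,4}; 24 in 3 cells must be {7,8,9}.
The 7 across and the 12 down share only 4, so (1,1) = 4.
Given what's placed, (1,2) must be 2 to fit the 7 across and 11 down.
(1,3) = 7 − 6 = 1 completes the 7 across.
(2,1) = 12 − 4 = 8 completes the 12 down.
(2,2) = 11 − 2 = 9 completes the 11 down.
(2,3) = 24 − 17 = 7 completes the 24 across.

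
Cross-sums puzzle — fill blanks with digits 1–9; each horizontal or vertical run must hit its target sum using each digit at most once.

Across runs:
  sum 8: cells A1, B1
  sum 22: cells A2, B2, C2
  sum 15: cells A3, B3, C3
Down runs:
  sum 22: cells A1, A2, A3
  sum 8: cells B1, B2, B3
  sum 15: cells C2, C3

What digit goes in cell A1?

7

Only 5 fits B2 under both its across sum 22 and down sum 8.
Nothing is forced directly, so branch on A2, whose candidates are 8 or 9. If A2 = 8: that forces A1 = 5, after which B1 would have to be in {3} for the 8 across but in {1,2} for the 8 down — contradiction. So A2 = 9.
C2 = 22 − 14 = 8 completes the 22 across.
C3 = 15 − 8 = 7 completes the 15 down.
B3 = 2: the only remaining digit allowed by both the 15 across and the 8 down.
B1 = 8 − 7 = 1 completes the 8 down.
A3 = 15 − 9 = 6 completes the 15 across.
A1 = 8 − 1 = 7 completes the 8 across.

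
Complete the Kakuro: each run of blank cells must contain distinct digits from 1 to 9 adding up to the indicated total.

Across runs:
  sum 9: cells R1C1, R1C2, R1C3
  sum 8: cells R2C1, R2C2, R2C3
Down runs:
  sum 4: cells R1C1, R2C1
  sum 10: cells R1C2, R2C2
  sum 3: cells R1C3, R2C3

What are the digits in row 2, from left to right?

4 in 2 cells must be {1,3}; 3 in 2 cells must be {1,2}.
Nothing is forced directly, so branch on R1C3, whose candidates are 1 or 2. If R1C3 = 1: that forces R1C1 = 3, after which R1C2 would have to be in {5} for the 9 across but in {1,2,3,4,6,7,8,9} for the 10 down — contradiction. So R1C3 = 2.
R2C3 = 3 − 2 = 1 completes the 3 down.
Given what's placed, R2C1 must be 3 to fit the 8 across and 4 down.
R2C2 = 8 − 4 = 4 completes the 8 across.
R1C1 = 4 − 3 = 1 completes the 4 down.
R1C2 = 9 − 3 = 6 completes the 9 across.

3 4 1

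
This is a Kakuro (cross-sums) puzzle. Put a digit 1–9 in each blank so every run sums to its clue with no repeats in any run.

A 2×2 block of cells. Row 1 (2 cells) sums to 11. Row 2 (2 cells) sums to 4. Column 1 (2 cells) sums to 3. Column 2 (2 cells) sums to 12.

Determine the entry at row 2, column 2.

4 in 2 cells must be {1,3}; 3 in 2 cells must be {1,2}.
The 11 across and the 3 down share only 2, so (1,1) = 2.
(1,2) = 11 − 2 = 9 completes the 11 across.
(2,1) = 3 − 2 = 1 completes the 3 down.
(2,2) = 4 − 1 = 3 completes the 4 across.

3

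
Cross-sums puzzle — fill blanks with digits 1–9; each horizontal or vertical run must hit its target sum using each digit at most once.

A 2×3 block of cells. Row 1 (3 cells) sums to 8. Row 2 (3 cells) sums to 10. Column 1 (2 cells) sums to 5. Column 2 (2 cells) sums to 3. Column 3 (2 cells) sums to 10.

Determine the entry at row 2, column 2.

3 in 2 cells must be {1,2}.
Nothing is forced directly, so branch on (1,2), whose candidates are 1 or 2. If (1,2) = 2: that forces (1,1) = 1, after which (1,3) would have to be in {5} for the 8 across but in {1,2,3,4,6,7,8,9} for the 10 down — contradiction. So (1,2) = 1.
(2,2) = 3 − 1 = 2 completes the 3 down.
Nothing is forced directly, so branch on (2,1), whose candidates are 1 or 3. If (2,1) = 3: that forces (1,1) = 2, after which (1,3) would have to be in {5} for the 8 across but in {1,2,3,4,6,7,8,9} for the 10 down — contradiction. So (2,1) = 1.
(1,1) = 5 − 1 = 4 completes the 5 down.
(1,3) = 8 − 5 = 3 completes the 8 across.
(2,3) = 10 − 3 = 7 completes the 10 across.

2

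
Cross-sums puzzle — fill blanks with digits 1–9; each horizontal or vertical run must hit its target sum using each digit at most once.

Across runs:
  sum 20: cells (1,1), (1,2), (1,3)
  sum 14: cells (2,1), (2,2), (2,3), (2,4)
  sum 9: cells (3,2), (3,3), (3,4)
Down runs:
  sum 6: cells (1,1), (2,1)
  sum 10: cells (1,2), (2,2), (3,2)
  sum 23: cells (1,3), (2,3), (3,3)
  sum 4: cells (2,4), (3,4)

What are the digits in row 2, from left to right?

2, 1, 8, 3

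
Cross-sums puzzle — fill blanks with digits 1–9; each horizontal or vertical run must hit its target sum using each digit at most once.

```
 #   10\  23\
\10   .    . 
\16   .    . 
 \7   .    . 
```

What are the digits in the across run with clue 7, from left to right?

1 6

16 in 2 cells must be {7,9}; 23 in 3 cells must be {6,8,9}.
The 16 across and the 10 down share only 7, so R2C1 = 7.
R2C2 = 16 − 7 = 9 completes the 16 across.
Given what's placed, R3C2 must be 6 to fit the 7 across and 23 down.
R1C2 = 23 − 15 = 8 completes the 23 down.
R3C1 = 7 − 6 = 1 completes the 7 across.
R1C1 = 10 − 8 = 2 completes the 10 across.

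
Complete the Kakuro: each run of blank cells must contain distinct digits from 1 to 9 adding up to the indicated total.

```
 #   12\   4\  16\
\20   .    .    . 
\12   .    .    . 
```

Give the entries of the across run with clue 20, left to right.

8 3 9

4 in 2 cells must be {1,3}; 16 in 2 cells must be {7,9}.
The 20 across and the 4 down share only 3, so R1C2 = 3.
Given what's placed, R1C3 must be 9 to fit the 20 across and 16 down.
R2C2 = 4 − 3 = 1 completes the 4 down.
R2C3 = 16 − 9 = 7 completes the 16 down.
R1C1 = 20 − 12 = 8 completes the 20 across.
R2C1 = 12 − 8 = 4 completes the 12 across.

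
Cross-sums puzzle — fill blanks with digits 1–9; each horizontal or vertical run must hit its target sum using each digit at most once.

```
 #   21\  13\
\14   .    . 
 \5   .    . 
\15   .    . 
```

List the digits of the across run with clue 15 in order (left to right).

8 7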